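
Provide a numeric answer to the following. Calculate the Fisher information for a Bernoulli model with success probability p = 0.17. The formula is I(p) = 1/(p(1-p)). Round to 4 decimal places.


For Bernoulli(p), Fisher information is I(p) = 1/(p*(1-p)).
p = 0.17, 1-p = 0.83.
p*(1-p) = 0.1411.
I(p) = 1/0.1411 = 7.0872

7.0872


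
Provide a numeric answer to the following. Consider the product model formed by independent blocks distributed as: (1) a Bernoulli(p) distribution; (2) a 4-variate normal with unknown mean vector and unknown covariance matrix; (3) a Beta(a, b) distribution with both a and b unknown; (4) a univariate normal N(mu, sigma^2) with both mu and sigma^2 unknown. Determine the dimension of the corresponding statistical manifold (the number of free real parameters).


The dimension of a statistical manifold equals the number of free
(independent) real parameters of the model. For a product of independent
blocks the parameter counts add.
- Bernoulli (p): 1.
- 4-variate normal: 4 (mean) + 4*5/2 = 10 (symmetric covariance) = 14.
- Beta (a, b): 2.
- normal (mu, sigma^2): 2.
Total = 1 + 14 + 2 + 2 = 19.
Dimension = 19

19


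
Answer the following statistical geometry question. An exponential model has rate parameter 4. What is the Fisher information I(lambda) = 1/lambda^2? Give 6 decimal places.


Fisher information for exponential: I(lambda) = 1/lambda^2.
lambda = 4, lambda^2 = 16.
I = 1/16 = 0.062500

0.062500


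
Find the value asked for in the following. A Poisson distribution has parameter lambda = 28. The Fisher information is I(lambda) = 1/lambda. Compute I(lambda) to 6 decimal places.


Fisher information for Poisson: I(lambda) = 1/lambda.
lambda = 28.
I(lambda) = 1/28 = 0.035714

0.035714


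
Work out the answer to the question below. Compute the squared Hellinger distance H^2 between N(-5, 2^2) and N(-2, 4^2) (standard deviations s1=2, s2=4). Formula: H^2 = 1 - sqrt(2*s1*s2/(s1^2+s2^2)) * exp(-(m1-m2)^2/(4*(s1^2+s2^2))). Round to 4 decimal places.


Squared Hellinger distance for Gaussians:
H^2 = 1 - sqrt(2*s1*s2/(s1^2+s2^2)) * exp(-(m1-m2)^2/(4*(s1^2+s2^2))).
s1^2 = 4, s2^2 = 16, s1^2+s2^2 = 20.
sqrt(2*2*4/(20)) = 0.894427.
(m1-m2)^2 = (-3)^2 = 9.
exp(-9/(4*20)) = exp(-0.1125) = 0.893597.
H^2 = 1 - 0.894427*0.893597 = 0.2007

0.2007


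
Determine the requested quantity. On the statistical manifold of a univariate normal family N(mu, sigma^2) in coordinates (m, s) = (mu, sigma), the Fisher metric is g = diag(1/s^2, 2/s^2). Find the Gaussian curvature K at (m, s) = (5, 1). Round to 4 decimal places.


The metric has the form g = (A dm^2 + B ds^2)/s^2 with A = 1, B = 2.
Substitute u = sqrt(A/B)*m: g = B*(du^2 + ds^2)/s^2, i.e. B times the
Poincare upper half-plane metric, which has constant Gaussian curvature -1.
Scaling a 2D metric by a constant c divides the Gaussian curvature by c,
so K = -1/B = -1/(2) = -0.5000 everywhere (the point (m, s) = (5, 1) is irrelevant:
the curvature is constant).
The requested Gaussian curvature is K = -0.5000.

-0.5000


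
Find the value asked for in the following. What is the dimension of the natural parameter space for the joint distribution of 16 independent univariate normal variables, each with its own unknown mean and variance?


Exponential family dimension calculation:
Each univariate normal has two natural parameters (mu/sigma^2 and -1/(2 sigma^2)).
With 16 independent components, dim = 2 * 16 = 32.

32


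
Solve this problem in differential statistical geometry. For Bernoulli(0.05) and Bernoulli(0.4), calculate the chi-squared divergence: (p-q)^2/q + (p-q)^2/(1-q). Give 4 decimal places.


Chi-squared divergence between Bernoulli distributions:
chi^2 = (p-q)^2/q + (p-q)^2/(1-q).
p = 0.05, q = 0.4, p-q = -0.35.
(p-q)^2 = 0.1225.
term1 = 0.1225/0.4 = 0.30625.
term2 = 0.1225/0.6 = 0.204167.
chi^2 = 0.30625 + 0.204167 = 0.5104

0.5104


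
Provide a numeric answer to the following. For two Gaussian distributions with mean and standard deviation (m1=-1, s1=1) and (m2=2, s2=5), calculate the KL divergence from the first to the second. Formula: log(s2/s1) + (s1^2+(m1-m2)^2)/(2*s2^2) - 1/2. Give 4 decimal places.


KL divergence between normal distributions:
KL = log(s2/s1) + (s1^2 + (m1-m2)^2)/(2*s2^2) - 1/2.
log(5/1) = 1.609438.
(1^2 + (-1-2)^2)/(2*5^2) = (1 + 9)/50 = 0.2.
KL = 1.609438 + 0.2 - 0.5 = 1.3094

1.3094


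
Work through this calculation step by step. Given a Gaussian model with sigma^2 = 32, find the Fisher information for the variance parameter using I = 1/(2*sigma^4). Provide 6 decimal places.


Fisher information for variance: I(sigma^2) = 1/(2*sigma^4).
sigma^2 = 32, so sigma^4 = 1024.
I = 1/(2*1024) = 1/2048 = 0.000488

0.000488


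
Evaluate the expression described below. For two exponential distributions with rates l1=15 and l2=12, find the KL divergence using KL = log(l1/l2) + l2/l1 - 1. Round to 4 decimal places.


KL divergence for exponential family:
KL = log(l1/l2) + l2/l1 - 1.
log(15/12) = 0.223144.
12/15 = 0.8.
KL = 0.223144 + 0.8 - 1 = 0.0231

0.0231


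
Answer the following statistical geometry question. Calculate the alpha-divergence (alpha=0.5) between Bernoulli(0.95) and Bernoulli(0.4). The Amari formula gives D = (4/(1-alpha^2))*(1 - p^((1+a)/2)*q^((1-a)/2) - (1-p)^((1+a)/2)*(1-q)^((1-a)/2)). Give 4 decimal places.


Amari alpha-divergence:
D = (4/(1-alpha^2))*(1 - p^((1+a)/2)*q^((1-a)/2) - (1-p)^((1+a)/2)*(1-q)^((1-a)/2)).
alpha = 0.5, p = 0.95, q = 0.4.
e1 = (1+alpha)/2 = 0.75, e2 = (1-alpha)/2 = 0.25.
t1 = p^e1 * q^e2 = 0.95^0.75 * 0.4^0.25 = 0.765258.
t2 = (1-p)^e1 * (1-q)^e2 = 0.05^0.75 * 0.6^0.25 = 0.09306.
4/(1-alpha^2) = 5.333333.
D = 5.333333*(1 - 0.765258 - 0.09306) = 0.7556

0.7556


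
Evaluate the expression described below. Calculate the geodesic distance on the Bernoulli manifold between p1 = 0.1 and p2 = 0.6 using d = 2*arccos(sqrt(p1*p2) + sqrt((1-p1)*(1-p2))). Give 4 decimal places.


Geodesic distance on Bernoulli manifold:
d(p1,p2) = 2*arccos(sqrt(p1*p2) + sqrt((1-p1)*(1-p2))).
sqrt(p1*p2) = sqrt(0.1*0.6) = 0.244949.
sqrt((1-p1)*(1-p2)) = sqrt(0.9*0.4) = 0.6.
arg = 0.244949 + 0.6 = 0.844949.
d = 2*arccos(0.844949) = 1.1287

1.1287


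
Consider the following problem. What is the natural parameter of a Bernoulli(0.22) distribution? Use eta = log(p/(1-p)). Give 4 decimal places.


Natural parameter for Bernoulli: eta = log(p/(1-p)).
p = 0.22, 1-p = 0.78.
p/(1-p) = 0.282051.
eta = log(0.282051) = -1.2657

-1.2657


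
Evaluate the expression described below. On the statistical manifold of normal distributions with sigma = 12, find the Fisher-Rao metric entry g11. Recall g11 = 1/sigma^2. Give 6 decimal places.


For the 2-parameter normal family, the Fisher metric has:
  g11 = 1/sigma^2, g22 = 2/sigma^2.
sigma = 12, sigma^2 = 144.
g11 = 0.006944

0.006944


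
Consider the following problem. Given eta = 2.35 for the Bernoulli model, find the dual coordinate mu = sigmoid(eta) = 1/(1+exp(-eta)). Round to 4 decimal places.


Dual coordinate (expectation parameter) for Bernoulli:
mu = 1/(1+exp(-eta)).
eta = 2.35.
exp(-eta) = exp(-2.35) = 0.095369.
mu = 1/(1+0.095369) = 0.9129

0.9129


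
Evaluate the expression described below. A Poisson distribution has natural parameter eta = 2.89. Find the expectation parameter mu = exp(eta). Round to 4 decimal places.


Expectation parameter for Poisson exponential family:
mu = exp(eta).
eta = 2.89.
mu = exp(2.89) = 17.9933

17.9933


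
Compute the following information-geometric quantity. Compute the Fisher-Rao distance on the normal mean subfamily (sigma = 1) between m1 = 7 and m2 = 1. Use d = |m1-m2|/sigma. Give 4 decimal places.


On the fixed-variance normal subfamily, geodesic distance = |m1-m2|/sigma.
|7 - 1| = 6.
sigma = 1.
d = 6/1 = 6.0000

6.0000


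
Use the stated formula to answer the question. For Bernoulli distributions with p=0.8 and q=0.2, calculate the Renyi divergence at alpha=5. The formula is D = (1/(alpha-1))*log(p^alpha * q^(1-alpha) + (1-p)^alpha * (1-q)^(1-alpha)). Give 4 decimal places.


Renyi divergence of order alpha between Bernoulli distributions:
D = (1/(alpha-1))*log(p^alpha * q^(1-alpha) + (1-p)^alpha * (1-q)^(1-alpha)).
alpha = 5, p = 0.8, q = 0.2.
p^alpha * q^(1-alpha) = 0.8^5 * 0.2^-4 = 204.8.
(1-p)^alpha * (1-q)^(1-alpha) = 0.2^5 * 0.8^-4 = 0.000781.
sum = 204.8 + 0.000781 = 204.800781.
D = (1/4)*log(204.800781) = 1.3305

1.3305


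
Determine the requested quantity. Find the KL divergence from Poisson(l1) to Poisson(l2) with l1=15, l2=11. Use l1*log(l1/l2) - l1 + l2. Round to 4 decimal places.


KL divergence for Poisson:
KL = l1*log(l1/l2) - l1 + l2.
l1 = 15, l2 = 11.
log(15/11) = 0.310155.
l1*log(l1/l2) = 15 * 0.310155 = 4.652324.
KL = 4.652324 - 15 + 11 = 0.6523

0.6523


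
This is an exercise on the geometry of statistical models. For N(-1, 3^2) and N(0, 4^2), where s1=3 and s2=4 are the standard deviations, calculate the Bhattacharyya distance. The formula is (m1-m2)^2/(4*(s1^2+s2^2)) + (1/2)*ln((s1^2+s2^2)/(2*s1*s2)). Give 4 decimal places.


Bhattacharyya distance between two Gaussians:
DB = (m1-m2)^2/(4*(s1^2+s2^2)) + (1/2)*ln((s1^2+s2^2)/(2*s1*s2)).
(m1-m2)^2 = (-1)^2 = 1.
s1^2+s2^2 = 9 + 16 = 25.
term1 = 1/100 = 0.01.
term2 = 0.5*ln(25/24.0) = 0.020411.
DB = 0.01 + 0.020411 = 0.0304

0.0304


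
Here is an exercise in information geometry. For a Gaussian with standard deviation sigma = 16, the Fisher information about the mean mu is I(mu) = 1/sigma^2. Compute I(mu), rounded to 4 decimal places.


The Fisher information for the mean of a normal distribution is I(mu) = 1/sigma^2.
sigma = 16, so sigma^2 = 256.
I(mu) = 1/256 = 0.0039

0.0039


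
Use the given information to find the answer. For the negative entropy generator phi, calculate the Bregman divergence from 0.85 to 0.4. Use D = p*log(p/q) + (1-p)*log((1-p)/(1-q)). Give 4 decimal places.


Bregman divergence with negative entropy generator:
D = p*log(p/q) + (1-p)*log((1-p)/(1-q)).
p = 0.85, q = 0.4.
p*log(p/q) = 0.85*log(0.85/0.4) = 0.640706.
(1-p)*log((1-p)/(1-q)) = 0.15*log(0.15/0.6) = -0.207944.
D = 0.640706 + -0.207944 = 0.4328

0.4328


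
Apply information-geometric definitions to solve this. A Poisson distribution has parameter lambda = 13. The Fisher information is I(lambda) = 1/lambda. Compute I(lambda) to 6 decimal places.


Fisher information for Poisson: I(lambda) = 1/lambda.
lambda = 13.
I(lambda) = 1/13 = 0.076923

0.076923


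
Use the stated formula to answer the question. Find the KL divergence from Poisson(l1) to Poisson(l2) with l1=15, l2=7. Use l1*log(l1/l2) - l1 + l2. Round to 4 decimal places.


KL divergence for Poisson:
KL = l1*log(l1/l2) - l1 + l2.
l1 = 15, l2 = 7.
log(15/7) = 0.76214.
l1*log(l1/l2) = 15 * 0.76214 = 11.432101.
KL = 11.432101 - 15 + 7 = 3.4321

3.4321


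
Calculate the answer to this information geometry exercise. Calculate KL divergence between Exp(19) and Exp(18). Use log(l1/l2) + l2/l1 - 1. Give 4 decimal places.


KL divergence for exponential family:
KL = log(l1/l2) + l2/l1 - 1.
log(19/18) = 0.054067.
18/19 = 0.947368.
KL = 0.054067 + 0.947368 - 1 = 0.0014

0.0014


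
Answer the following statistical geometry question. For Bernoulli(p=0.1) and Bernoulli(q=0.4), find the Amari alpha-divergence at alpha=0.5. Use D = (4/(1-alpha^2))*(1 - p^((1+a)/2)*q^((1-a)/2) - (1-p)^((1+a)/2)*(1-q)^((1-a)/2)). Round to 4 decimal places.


Amari alpha-divergence:
D = (4/(1-alpha^2))*(1 - p^((1+a)/2)*q^((1-a)/2) - (1-p)^((1+a)/2)*(1-q)^((1-a)/2)).
alpha = 0.5, p = 0.1, q = 0.4.
e1 = (1+alpha)/2 = 0.75, e2 = (1-alpha)/2 = 0.25.
t1 = p^e1 * q^e2 = 0.1^0.75 * 0.4^0.25 = 0.141421.
t2 = (1-p)^e1 * (1-q)^e2 = 0.9^0.75 * 0.6^0.25 = 0.813242.
4/(1-alpha^2) = 5.333333.
D = 5.333333*(1 - 0.141421 - 0.813242) = 0.2418

0.2418


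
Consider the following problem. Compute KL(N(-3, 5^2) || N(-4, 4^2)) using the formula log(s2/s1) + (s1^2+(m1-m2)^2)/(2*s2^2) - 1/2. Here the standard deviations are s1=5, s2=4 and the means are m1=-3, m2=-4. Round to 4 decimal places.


KL divergence between normal distributions:
KL = log(s2/s1) + (s1^2 + (m1-m2)^2)/(2*s2^2) - 1/2.
log(4/5) = -0.223144.
(5^2 + (-3--4)^2)/(2*4^2) = (25 + 1)/32 = 0.8125.
KL = -0.223144 + 0.8125 - 0.5 = 0.0894

0.0894


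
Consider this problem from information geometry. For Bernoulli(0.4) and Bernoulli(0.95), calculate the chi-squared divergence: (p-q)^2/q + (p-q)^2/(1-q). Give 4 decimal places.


Chi-squared divergence between Bernoulli distributions:
chi^2 = (p-q)^2/q + (p-q)^2/(1-q).
p = 0.4, q = 0.95, p-q = -0.55.
(p-q)^2 = 0.3025.
term1 = 0.3025/0.95 = 0.318421.
term2 = 0.3025/0.05 = 6.05.
chi^2 = 0.318421 + 6.05 = 6.3684

6.3684


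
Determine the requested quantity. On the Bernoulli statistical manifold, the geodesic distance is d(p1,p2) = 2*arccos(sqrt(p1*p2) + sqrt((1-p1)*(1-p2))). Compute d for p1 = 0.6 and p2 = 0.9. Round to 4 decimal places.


Geodesic distance on Bernoulli manifold:
d(p1,p2) = 2*arccos(sqrt(p1*p2) + sqrt((1-p1)*(1-p2))).
sqrt(p1*p2) = sqrt(0.6*0.9) = 0.734847.
sqrt((1-p1)*(1-p2)) = sqrt(0.4*0.1) = 0.2.
arg = 0.734847 + 0.2 = 0.934847.
d = 2*arccos(0.934847) = 0.7259

0.7259


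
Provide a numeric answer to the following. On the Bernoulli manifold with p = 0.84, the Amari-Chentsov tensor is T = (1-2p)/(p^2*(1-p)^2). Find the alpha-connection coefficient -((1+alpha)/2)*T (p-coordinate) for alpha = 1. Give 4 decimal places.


Skewness (Amari-Chentsov) tensor: T = (1-2p)/(p^2*(1-p)^2).
p = 0.84, 1-2p = -0.68, p^2 = 0.7056, (1-p)^2 = 0.0256.
T = -0.68/(0.7056 * 0.0256) = -37.645266.
In the p-coordinate, Gamma^(alpha) = Gamma^(0) - (alpha/2)*T with Gamma^(0) = (1/2)*g'(p) = -T/2,
so Gamma^(alpha) = -((1+alpha)/2)*T.
alpha = 1, -(1+alpha)/2 = -1.0.
Gamma = -1.0 * -37.645266 = 37.6453

37.6453


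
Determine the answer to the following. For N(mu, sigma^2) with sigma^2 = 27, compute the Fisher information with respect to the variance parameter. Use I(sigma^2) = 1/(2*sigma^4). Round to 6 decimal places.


Fisher information for variance: I(sigma^2) = 1/(2*sigma^4).
sigma^2 = 27, so sigma^4 = 729.
I = 1/(2*729) = 1/1458 = 0.000686

0.000686


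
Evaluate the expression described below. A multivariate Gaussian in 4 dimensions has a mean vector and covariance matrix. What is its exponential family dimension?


Exponential family dimension calculation:
For 4-dim MVN: mean has 4 params, covariance has 4*5/2 = 10 unique entries.
Total dim = 4 + 10 = 14.

14


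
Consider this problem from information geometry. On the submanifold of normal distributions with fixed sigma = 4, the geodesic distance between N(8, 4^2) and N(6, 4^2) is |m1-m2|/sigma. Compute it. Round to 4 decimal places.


On the fixed-variance normal subfamily, geodesic distance = |m1-m2|/sigma.
|8 - 6| = 2.
sigma = 4.
d = 2/4 = 0.5000

0.5000


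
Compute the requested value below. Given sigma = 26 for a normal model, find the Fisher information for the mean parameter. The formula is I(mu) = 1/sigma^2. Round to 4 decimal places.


The Fisher information for the mean of a normal distribution is I(mu) = 1/sigma^2.
sigma = 26, so sigma^2 = 676.
I(mu) = 1/676 = 0.0015

0.0015


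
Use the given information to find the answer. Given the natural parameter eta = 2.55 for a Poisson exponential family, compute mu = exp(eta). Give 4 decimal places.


Expectation parameter for Poisson exponential family:
mu = exp(eta).
eta = 2.55.
mu = exp(2.55) = 12.8071

12.8071


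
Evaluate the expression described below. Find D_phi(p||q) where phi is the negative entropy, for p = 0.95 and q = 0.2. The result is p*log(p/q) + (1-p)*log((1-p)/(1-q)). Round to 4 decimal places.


Bregman divergence with negative entropy generator:
D = p*log(p/q) + (1-p)*log((1-p)/(1-q)).
p = 0.95, q = 0.2.
p*log(p/q) = 0.95*log(0.95/0.2) = 1.480237.
(1-p)*log((1-p)/(1-q)) = 0.05*log(0.05/0.8) = -0.138629.
D = 1.480237 + -0.138629 = 1.3416

1.3416


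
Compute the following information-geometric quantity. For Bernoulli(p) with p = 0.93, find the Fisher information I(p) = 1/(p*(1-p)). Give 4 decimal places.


For Bernoulli(p), Fisher information is I(p) = 1/(p*(1-p)).
p = 0.93, 1-p = 0.07.
p*(1-p) = 0.0651.
I(p) = 1/0.0651 = 15.3610

15.3610


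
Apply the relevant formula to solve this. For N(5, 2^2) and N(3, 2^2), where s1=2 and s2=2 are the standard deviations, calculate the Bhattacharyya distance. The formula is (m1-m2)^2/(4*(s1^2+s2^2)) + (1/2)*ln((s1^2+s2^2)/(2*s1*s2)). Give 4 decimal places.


Bhattacharyya distance between two Gaussians:
DB = (m1-m2)^2/(4*(s1^2+s2^2)) + (1/2)*ln((s1^2+s2^2)/(2*s1*s2)).
(m1-m2)^2 = (2)^2 = 4.
s1^2+s2^2 = 4 + 4 = 8.
term1 = 4/32 = 0.125.
term2 = 0.5*ln(8/8.0) = 0.0.
DB = 0.125 + 0.0 = 0.1250

0.1250


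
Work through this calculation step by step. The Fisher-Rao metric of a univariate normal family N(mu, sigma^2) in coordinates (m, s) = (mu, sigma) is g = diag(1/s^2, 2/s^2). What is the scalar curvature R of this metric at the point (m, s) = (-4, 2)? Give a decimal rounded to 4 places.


The metric has the form g = (A dm^2 + B ds^2)/s^2 with A = 1, B = 2.
Substitute u = sqrt(A/B)*m: g = B*(du^2 + ds^2)/s^2, i.e. B times the
Poincare upper half-plane metric, which has constant Gaussian curvature -1.
Scaling a 2D metric by a constant c divides the Gaussian curvature by c,
so K = -1/B = -1/(2) = -0.5000 everywhere (the point (m, s) = (-4, 2) is irrelevant:
the curvature is constant).
Scalar curvature in dimension 2: R = 2K = -2/(2) = -1.0000.

-1.0000


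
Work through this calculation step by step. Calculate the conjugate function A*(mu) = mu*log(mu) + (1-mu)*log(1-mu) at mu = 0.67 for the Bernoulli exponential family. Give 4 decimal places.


Legendre transform for Bernoulli:
A*(mu) = mu*log(mu) + (1-mu)*log(1-mu).
mu = 0.67, 1-mu = 0.33.
mu*log(mu) = 0.67*log(0.67) = -0.26832.
(1-mu)*log(1-mu) = 0.33*log(0.33) = -0.365859.
A* = -0.26832 + -0.365859 = -0.6342

-0.6342


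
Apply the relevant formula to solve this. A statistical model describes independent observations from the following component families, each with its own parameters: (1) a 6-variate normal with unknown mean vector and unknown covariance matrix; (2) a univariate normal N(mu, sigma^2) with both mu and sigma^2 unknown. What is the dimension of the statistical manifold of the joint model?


The dimension of a statistical manifold equals the number of free
(independent) real parameters of the model. For a product of independent
blocks the parameter counts add.
- 6-variate normal: 6 (mean) + 6*7/2 = 21 (symmetric covariance) = 27.
- normal (mu, sigma^2): 2.
Total = 27 + 2 = 29.
Dimension = 29

29


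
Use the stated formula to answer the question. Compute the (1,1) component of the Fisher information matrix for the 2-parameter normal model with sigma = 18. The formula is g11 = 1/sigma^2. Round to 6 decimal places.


For the 2-parameter normal family, the Fisher metric has:
  g11 = 1/sigma^2, g22 = 2/sigma^2.
sigma = 18, sigma^2 = 324.
g11 = 0.003086

0.003086


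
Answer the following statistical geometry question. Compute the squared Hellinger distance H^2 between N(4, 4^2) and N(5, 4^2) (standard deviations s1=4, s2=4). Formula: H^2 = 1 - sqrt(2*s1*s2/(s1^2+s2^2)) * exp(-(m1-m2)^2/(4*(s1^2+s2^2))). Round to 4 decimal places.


Squared Hellinger distance for Gaussians:
H^2 = 1 - sqrt(2*s1*s2/(s1^2+s2^2)) * exp(-(m1-m2)^2/(4*(s1^2+s2^2))).
s1^2 = 16, s2^2 = 16, s1^2+s2^2 = 32.
sqrt(2*4*4/(32)) = 1.0.
(m1-m2)^2 = (-1)^2 = 1.
exp(-1/(4*32)) = exp(-0.007812) = 0.992218.
H^2 = 1 - 1.0*0.992218 = 0.0078

0.0078


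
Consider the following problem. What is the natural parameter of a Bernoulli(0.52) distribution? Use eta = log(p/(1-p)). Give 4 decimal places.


Natural parameter for Bernoulli: eta = log(p/(1-p)).
p = 0.52, 1-p = 0.48.
p/(1-p) = 1.083333.
eta = log(1.083333) = 0.0800

0.0800


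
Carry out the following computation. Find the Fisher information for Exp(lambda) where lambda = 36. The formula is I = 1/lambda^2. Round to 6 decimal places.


Fisher information for exponential: I(lambda) = 1/lambda^2.
lambda = 36, lambda^2 = 1296.
I = 1/1296 = 0.000772

0.000772


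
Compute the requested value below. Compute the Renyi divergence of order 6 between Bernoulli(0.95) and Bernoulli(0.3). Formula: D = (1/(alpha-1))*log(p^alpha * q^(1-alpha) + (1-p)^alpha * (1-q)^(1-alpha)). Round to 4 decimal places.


Renyi divergence of order alpha between Bernoulli distributions:
D = (1/(alpha-1))*log(p^alpha * q^(1-alpha) + (1-p)^alpha * (1-q)^(1-alpha)).
alpha = 6, p = 0.95, q = 0.3.
p^alpha * q^(1-alpha) = 0.95^6 * 0.3^-5 = 302.506951.
(1-p)^alpha * (1-q)^(1-alpha) = 0.05^6 * 0.7^-5 = 0.0.
sum = 302.506951 + 0.0 = 302.506951.
D = (1/5)*log(302.506951) = 1.1424

1.1424


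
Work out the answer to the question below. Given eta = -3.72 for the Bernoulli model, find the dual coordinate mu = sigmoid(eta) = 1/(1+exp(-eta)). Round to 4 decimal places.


Dual coordinate (expectation parameter) for Bernoulli:
mu = 1/(1+exp(-eta)).
eta = -3.72.
exp(-eta) = exp(3.72) = 41.264394.
mu = 1/(1+41.264394) = 0.0237

0.0237


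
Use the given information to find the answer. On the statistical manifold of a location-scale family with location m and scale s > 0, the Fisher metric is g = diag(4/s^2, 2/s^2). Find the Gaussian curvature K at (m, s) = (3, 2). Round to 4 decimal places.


The metric has the form g = (A dm^2 + B ds^2)/s^2 with A = 4, B = 2.
Substitute u = sqrt(A/B)*m: g = B*(du^2 + ds^2)/s^2, i.e. B times the
Poincare upper half-plane metric, which has constant Gaussian curvature -1.
Scaling a 2D metric by a constant c divides the Gaussian curvature by c,
so K = -1/B = -1/(2) = -0.5000 everywhere (the point (m, s) = (3, 2) is irrelevant:
the curvature is constant).
The requested Gaussian curvature is K = -0.5000.

-0.5000


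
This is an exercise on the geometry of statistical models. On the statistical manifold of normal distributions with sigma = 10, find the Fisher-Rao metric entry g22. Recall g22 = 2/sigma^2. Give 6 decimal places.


For the 2-parameter normal family, the Fisher metric has:
  g11 = 1/sigma^2, g22 = 2/sigma^2.
sigma = 10, sigma^2 = 100.
g22 = 0.020000

0.020000


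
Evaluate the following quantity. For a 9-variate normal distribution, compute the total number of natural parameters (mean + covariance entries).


Exponential family dimension calculation:
For 9-dim MVN: mean has 9 params, covariance has 9*10/2 = 45 unique entries.
Total dim = 9 + 45 = 54.

54


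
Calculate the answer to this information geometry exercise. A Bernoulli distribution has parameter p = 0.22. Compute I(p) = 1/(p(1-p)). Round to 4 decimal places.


For Bernoulli(p), Fisher information is I(p) = 1/(p*(1-p)).
p = 0.22, 1-p = 0.78.
p*(1-p) = 0.1716.
I(p) = 1/0.1716 = 5.8275

5.8275


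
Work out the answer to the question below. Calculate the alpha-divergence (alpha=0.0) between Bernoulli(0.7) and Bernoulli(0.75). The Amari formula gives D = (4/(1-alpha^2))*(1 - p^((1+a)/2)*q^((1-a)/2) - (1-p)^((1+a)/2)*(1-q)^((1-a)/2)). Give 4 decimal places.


Amari alpha-divergence:
D = (4/(1-alpha^2))*(1 - p^((1+a)/2)*q^((1-a)/2) - (1-p)^((1+a)/2)*(1-q)^((1-a)/2)).
alpha = 0.0, p = 0.7, q = 0.75.
e1 = (1+alpha)/2 = 0.5, e2 = (1-alpha)/2 = 0.5.
t1 = p^e1 * q^e2 = 0.7^0.5 * 0.75^0.5 = 0.724569.
t2 = (1-p)^e1 * (1-q)^e2 = 0.3^0.5 * 0.25^0.5 = 0.273861.
4/(1-alpha^2) = 4.0.
D = 4.0*(1 - 0.724569 - 0.273861) = 0.0063

0.0063


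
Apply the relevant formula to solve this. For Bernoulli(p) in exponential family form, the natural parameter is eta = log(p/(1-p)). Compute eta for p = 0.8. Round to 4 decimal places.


Natural parameter for Bernoulli: eta = log(p/(1-p)).
p = 0.8, 1-p = 0.2.
p/(1-p) = 4.0.
eta = log(4.0) = 1.3863

1.3863


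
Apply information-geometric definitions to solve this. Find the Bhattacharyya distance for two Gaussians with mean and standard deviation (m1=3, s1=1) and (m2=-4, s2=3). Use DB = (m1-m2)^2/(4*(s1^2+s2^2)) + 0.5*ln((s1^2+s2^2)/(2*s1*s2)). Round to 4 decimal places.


Bhattacharyya distance between two Gaussians:
DB = (m1-m2)^2/(4*(s1^2+s2^2)) + (1/2)*ln((s1^2+s2^2)/(2*s1*s2)).
(m1-m2)^2 = (7)^2 = 49.
s1^2+s2^2 = 1 + 9 = 10.
term1 = 49/40 = 1.225.
term2 = 0.5*ln(10/6.0) = 0.255413.
DB = 1.225 + 0.255413 = 1.4804

1.4804


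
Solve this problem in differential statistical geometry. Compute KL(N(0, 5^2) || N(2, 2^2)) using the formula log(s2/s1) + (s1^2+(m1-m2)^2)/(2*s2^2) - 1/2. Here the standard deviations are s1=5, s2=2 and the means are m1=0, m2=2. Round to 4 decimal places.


KL divergence between normal distributions:
KL = log(s2/s1) + (s1^2 + (m1-m2)^2)/(2*s2^2) - 1/2.
log(2/5) = -0.916291.
(5^2 + (0-2)^2)/(2*2^2) = (25 + 4)/8 = 3.625.
KL = -0.916291 + 3.625 - 0.5 = 2.2087

2.2087


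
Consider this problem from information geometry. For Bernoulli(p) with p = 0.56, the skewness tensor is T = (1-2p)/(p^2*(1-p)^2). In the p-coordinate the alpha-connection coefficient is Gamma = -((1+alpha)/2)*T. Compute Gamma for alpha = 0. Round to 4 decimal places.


Skewness (Amari-Chentsov) tensor: T = (1-2p)/(p^2*(1-p)^2).
p = 0.56, 1-2p = -0.12, p^2 = 0.3136, (1-p)^2 = 0.1936.
T = -0.12/(0.3136 * 0.1936) = -1.976514.
In the p-coordinate, Gamma^(alpha) = Gamma^(0) - (alpha/2)*T with Gamma^(0) = (1/2)*g'(p) = -T/2,
so Gamma^(alpha) = -((1+alpha)/2)*T.
alpha = 0, -(1+alpha)/2 = -0.5.
Gamma = -0.5 * -1.976514 = 0.9883

0.9883


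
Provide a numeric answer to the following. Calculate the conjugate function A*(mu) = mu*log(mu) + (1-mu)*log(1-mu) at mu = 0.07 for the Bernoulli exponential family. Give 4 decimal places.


Legendre transform for Bernoulli:
A*(mu) = mu*log(mu) + (1-mu)*log(1-mu).
mu = 0.07, 1-mu = 0.93.
mu*log(mu) = 0.07*log(0.07) = -0.186148.
(1-mu)*log(1-mu) = 0.93*log(0.93) = -0.067491.
A* = -0.186148 + -0.067491 = -0.2536

-0.2536


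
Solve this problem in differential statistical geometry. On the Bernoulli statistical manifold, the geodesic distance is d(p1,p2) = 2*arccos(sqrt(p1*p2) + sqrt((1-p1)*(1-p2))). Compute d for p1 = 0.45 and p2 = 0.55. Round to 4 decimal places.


Geodesic distance on Bernoulli manifold:
d(p1,p2) = 2*arccos(sqrt(p1*p2) + sqrt((1-p1)*(1-p2))).
sqrt(p1*p2) = sqrt(0.45*0.55) = 0.497494.
sqrt((1-p1)*(1-p2)) = sqrt(0.55*0.45) = 0.497494.
arg = 0.497494 + 0.497494 = 0.994987.
d = 2*arccos(0.994987) = 0.2003

0.2003


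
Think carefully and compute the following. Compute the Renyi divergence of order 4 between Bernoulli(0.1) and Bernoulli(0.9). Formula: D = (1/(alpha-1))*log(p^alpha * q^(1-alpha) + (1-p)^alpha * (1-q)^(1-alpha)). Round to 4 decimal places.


Renyi divergence of order alpha between Bernoulli distributions:
D = (1/(alpha-1))*log(p^alpha * q^(1-alpha) + (1-p)^alpha * (1-q)^(1-alpha)).
alpha = 4, p = 0.1, q = 0.9.
p^alpha * q^(1-alpha) = 0.1^4 * 0.9^-3 = 0.000137.
(1-p)^alpha * (1-q)^(1-alpha) = 0.9^4 * 0.1^-3 = 656.1.
sum = 0.000137 + 656.1 = 656.100137.
D = (1/3)*log(656.100137) = 2.1621

2.1621


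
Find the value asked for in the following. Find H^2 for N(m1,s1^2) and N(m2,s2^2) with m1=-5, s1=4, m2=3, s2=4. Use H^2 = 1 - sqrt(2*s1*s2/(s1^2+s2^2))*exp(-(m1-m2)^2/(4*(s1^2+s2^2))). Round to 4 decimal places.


Squared Hellinger distance for Gaussians:
H^2 = 1 - sqrt(2*s1*s2/(s1^2+s2^2)) * exp(-(m1-m2)^2/(4*(s1^2+s2^2))).
s1^2 = 16, s2^2 = 16, s1^2+s2^2 = 32.
sqrt(2*4*4/(32)) = 1.0.
(m1-m2)^2 = (-8)^2 = 64.
exp(-64/(4*32)) = exp(-0.5) = 0.606531.
H^2 = 1 - 1.0*0.606531 = 0.3935

0.3935


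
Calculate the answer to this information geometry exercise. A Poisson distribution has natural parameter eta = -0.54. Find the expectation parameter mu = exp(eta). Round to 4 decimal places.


Expectation parameter for Poisson exponential family:
mu = exp(eta).
eta = -0.54.
mu = exp(-0.54) = 0.5827

0.5827


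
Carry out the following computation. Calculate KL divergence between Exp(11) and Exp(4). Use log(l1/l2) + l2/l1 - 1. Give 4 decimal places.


KL divergence for exponential family:
KL = log(l1/l2) + l2/l1 - 1.
log(11/4) = 1.011601.
4/11 = 0.363636.
KL = 1.011601 + 0.363636 - 1 = 0.3752

0.3752


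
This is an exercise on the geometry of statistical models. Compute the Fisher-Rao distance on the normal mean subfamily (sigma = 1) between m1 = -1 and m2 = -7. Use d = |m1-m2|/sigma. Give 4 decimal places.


On the fixed-variance normal subfamily, geodesic distance = |m1-m2|/sigma.
|-1 - -7| = 6.
sigma = 1.
d = 6/1 = 6.0000

6.0000


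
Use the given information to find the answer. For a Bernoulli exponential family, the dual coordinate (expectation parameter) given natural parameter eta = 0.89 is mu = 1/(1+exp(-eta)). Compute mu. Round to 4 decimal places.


Dual coordinate (expectation parameter) for Bernoulli:
mu = 1/(1+exp(-eta)).
eta = 0.89.
exp(-eta) = exp(-0.89) = 0.410656.
mu = 1/(1+0.410656) = 0.7089

0.7089


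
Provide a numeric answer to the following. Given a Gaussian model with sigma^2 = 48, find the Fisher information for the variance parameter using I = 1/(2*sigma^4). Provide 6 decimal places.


Fisher information for variance: I(sigma^2) = 1/(2*sigma^4).
sigma^2 = 48, so sigma^4 = 2304.
I = 1/(2*2304) = 1/4608 = 0.000217

0.000217


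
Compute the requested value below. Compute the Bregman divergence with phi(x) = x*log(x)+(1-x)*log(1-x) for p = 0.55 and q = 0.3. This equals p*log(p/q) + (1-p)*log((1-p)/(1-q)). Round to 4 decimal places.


Bregman divergence with negative entropy generator:
D = p*log(p/q) + (1-p)*log((1-p)/(1-q)).
p = 0.55, q = 0.3.
p*log(p/q) = 0.55*log(0.55/0.3) = 0.333375.
(1-p)*log((1-p)/(1-q)) = 0.45*log(0.45/0.7) = -0.198825.
D = 0.333375 + -0.198825 = 0.1345

0.1345


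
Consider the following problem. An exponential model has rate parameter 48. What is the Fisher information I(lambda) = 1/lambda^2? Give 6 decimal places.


Fisher information for exponential: I(lambda) = 1/lambda^2.
lambda = 48, lambda^2 = 2304.
I = 1/2304 = 0.000434

0.000434


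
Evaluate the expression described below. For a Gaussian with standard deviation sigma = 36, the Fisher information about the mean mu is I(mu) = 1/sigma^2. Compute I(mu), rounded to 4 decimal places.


The Fisher information for the mean of a normal distribution is I(mu) = 1/sigma^2.
sigma = 36, so sigma^2 = 1296.
I(mu) = 1/1296 = 0.0008

0.0008


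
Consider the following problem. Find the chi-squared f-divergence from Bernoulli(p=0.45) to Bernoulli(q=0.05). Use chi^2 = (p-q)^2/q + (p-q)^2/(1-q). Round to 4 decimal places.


Chi-squared divergence between Bernoulli distributions:
chi^2 = (p-q)^2/q + (p-q)^2/(1-q).
p = 0.45, q = 0.05, p-q = 0.4.
(p-q)^2 = 0.16.
term1 = 0.16/0.05 = 3.2.
term2 = 0.16/0.95 = 0.168421.
chi^2 = 3.2 + 0.168421 = 3.3684

3.3684


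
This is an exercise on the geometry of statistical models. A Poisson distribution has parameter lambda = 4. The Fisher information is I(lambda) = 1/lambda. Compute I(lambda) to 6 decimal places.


Fisher information for Poisson: I(lambda) = 1/lambda.
lambda = 4.
I(lambda) = 1/4 = 0.250000

0.250000


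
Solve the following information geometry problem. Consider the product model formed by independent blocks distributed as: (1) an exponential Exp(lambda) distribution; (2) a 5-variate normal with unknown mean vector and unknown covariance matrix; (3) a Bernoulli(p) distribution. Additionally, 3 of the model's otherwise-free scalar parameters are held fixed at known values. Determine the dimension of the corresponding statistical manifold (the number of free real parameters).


The dimension of a statistical manifold equals the number of free
(independent) real parameters of the model. For a product of independent
blocks the parameter counts add.
- exponential (lambda): 1.
- 5-variate normal: 5 (mean) + 5*6/2 = 15 (symmetric covariance) = 20.
- Bernoulli (p): 1.
Total = 1 + 20 + 1 = 22.
3 parameter(s) fixed at known values: 22 - 3 = 19.
Dimension = 19

19


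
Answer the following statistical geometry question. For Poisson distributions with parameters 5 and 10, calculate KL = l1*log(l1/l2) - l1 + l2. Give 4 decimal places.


KL divergence for Poisson:
KL = l1*log(l1/l2) - l1 + l2.
l1 = 5, l2 = 10.
log(5/10) = -0.693147.
l1*log(l1/l2) = 5 * -0.693147 = -3.465736.
KL = -3.465736 - 5 + 10 = 1.5343

1.5343


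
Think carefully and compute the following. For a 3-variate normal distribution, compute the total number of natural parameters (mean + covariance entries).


Exponential family dimension calculation:
For 3-dim MVN: mean has 3 params, covariance has 3*4/2 = 6 unique entries.
Total dim = 3 + 6 = 9.

9


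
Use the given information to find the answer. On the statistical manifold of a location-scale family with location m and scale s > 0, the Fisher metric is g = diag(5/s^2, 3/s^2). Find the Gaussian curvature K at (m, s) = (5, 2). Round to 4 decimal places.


The metric has the form g = (A dm^2 + B ds^2)/s^2 with A = 5, B = 3.
Substitute u = sqrt(A/B)*m: g = B*(du^2 + ds^2)/s^2, i.e. B times the
Poincare upper half-plane metric, which has constant Gaussian curvature -1.
Scaling a 2D metric by a constant c divides the Gaussian curvature by c,
so K = -1/B = -1/(3) = -0.3333 everywhere (the point (m, s) = (5, 2) is irrelevant:
the curvature is constant).
The requested Gaussian curvature is K = -0.3333.

-0.3333


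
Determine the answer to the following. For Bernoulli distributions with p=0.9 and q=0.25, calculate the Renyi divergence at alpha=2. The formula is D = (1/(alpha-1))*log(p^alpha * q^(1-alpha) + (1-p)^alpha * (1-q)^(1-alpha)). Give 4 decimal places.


Renyi divergence of order alpha between Bernoulli distributions:
D = (1/(alpha-1))*log(p^alpha * q^(1-alpha) + (1-p)^alpha * (1-q)^(1-alpha)).
alpha = 2, p = 0.9, q = 0.25.
p^alpha * q^(1-alpha) = 0.9^2 * 0.25^-1 = 3.24.
(1-p)^alpha * (1-q)^(1-alpha) = 0.1^2 * 0.75^-1 = 0.013333.
sum = 3.24 + 0.013333 = 3.253333.
D = (1/1)*log(3.253333) = 1.1797

1.1797


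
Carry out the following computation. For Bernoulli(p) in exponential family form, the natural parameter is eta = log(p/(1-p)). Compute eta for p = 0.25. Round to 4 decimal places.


Natural parameter for Bernoulli: eta = log(p/(1-p)).
p = 0.25, 1-p = 0.75.
p/(1-p) = 0.333333.
eta = log(0.333333) = -1.0986

-1.0986


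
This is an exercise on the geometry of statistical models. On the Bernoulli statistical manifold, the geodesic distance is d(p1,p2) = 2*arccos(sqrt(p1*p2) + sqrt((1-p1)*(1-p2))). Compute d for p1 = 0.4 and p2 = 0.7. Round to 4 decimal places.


Geodesic distance on Bernoulli manifold:
d(p1,p2) = 2*arccos(sqrt(p1*p2) + sqrt((1-p1)*(1-p2))).
sqrt(p1*p2) = sqrt(0.4*0.7) = 0.52915.
sqrt((1-p1)*(1-p2)) = sqrt(0.6*0.3) = 0.424264.
arg = 0.52915 + 0.424264 = 0.953414.
d = 2*arccos(0.953414) = 0.6129

0.6129


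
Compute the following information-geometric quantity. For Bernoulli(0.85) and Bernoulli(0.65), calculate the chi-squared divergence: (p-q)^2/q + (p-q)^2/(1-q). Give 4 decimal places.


Chi-squared divergence between Bernoulli distributions:
chi^2 = (p-q)^2/q + (p-q)^2/(1-q).
p = 0.85, q = 0.65, p-q = 0.2.
(p-q)^2 = 0.04.
term1 = 0.04/0.65 = 0.061538.
term2 = 0.04/0.35 = 0.114286.
chi^2 = 0.061538 + 0.114286 = 0.1758

0.1758


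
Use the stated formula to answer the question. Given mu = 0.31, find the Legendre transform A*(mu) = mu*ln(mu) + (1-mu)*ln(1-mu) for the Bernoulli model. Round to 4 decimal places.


Legendre transform for Bernoulli:
A*(mu) = mu*log(mu) + (1-mu)*log(1-mu).
mu = 0.31, 1-mu = 0.69.
mu*log(mu) = 0.31*log(0.31) = -0.363067.
(1-mu)*log(1-mu) = 0.69*log(0.69) = -0.256034.
A* = -0.363067 + -0.256034 = -0.6191

-0.6191


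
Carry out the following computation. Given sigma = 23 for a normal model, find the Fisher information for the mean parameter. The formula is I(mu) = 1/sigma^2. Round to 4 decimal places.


The Fisher information for the mean of a normal distribution is I(mu) = 1/sigma^2.
sigma = 23, so sigma^2 = 529.
I(mu) = 1/529 = 0.0019

0.0019


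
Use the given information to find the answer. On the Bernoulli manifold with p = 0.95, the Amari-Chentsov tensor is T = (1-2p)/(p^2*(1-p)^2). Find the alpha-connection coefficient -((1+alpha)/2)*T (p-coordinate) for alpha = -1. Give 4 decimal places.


Skewness (Amari-Chentsov) tensor: T = (1-2p)/(p^2*(1-p)^2).
p = 0.95, 1-2p = -0.9, p^2 = 0.9025, (1-p)^2 = 0.0025.
T = -0.9/(0.9025 * 0.0025) = -398.891967.
In the p-coordinate, Gamma^(alpha) = Gamma^(0) - (alpha/2)*T with Gamma^(0) = (1/2)*g'(p) = -T/2,
so Gamma^(alpha) = -((1+alpha)/2)*T.
alpha = -1, -(1+alpha)/2 = 0.0.
Gamma = 0.0 * -398.891967 = 0.0000

0.0000


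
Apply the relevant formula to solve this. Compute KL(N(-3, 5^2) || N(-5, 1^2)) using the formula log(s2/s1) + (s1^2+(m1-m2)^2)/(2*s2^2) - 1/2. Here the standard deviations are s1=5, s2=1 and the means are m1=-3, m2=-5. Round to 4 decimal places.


KL divergence between normal distributions:
KL = log(s2/s1) + (s1^2 + (m1-m2)^2)/(2*s2^2) - 1/2.
log(1/5) = -1.609438.
(5^2 + (-3--5)^2)/(2*1^2) = (25 + 4)/2 = 14.5.
KL = -1.609438 + 14.5 - 0.5 = 12.3906

12.3906


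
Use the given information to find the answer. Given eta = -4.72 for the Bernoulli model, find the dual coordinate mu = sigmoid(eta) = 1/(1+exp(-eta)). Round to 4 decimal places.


Dual coordinate (expectation parameter) for Bernoulli:
mu = 1/(1+exp(-eta)).
eta = -4.72.
exp(-eta) = exp(4.72) = 112.168253.
mu = 1/(1+112.168253) = 0.0088

0.0088


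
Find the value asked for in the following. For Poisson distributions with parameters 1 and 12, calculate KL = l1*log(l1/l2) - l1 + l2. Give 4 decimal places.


KL divergence for Poisson:
KL = l1*log(l1/l2) - l1 + l2.
l1 = 1, l2 = 12.
log(1/12) = -2.484907.
l1*log(l1/l2) = 1 * -2.484907 = -2.484907.
KL = -2.484907 - 1 + 12 = 8.5151

8.5151


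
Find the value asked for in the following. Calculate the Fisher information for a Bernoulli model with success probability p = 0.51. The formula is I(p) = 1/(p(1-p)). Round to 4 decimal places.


For Bernoulli(p), Fisher information is I(p) = 1/(p*(1-p)).
p = 0.51, 1-p = 0.49.
p*(1-p) = 0.2499.
I(p) = 1/0.2499 = 4.0016

4.0016


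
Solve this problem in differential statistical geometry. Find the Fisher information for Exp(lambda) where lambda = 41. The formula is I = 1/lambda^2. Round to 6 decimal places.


Fisher information for exponential: I(lambda) = 1/lambda^2.
lambda = 41, lambda^2 = 1681.
I = 1/1681 = 0.000595

0.000595


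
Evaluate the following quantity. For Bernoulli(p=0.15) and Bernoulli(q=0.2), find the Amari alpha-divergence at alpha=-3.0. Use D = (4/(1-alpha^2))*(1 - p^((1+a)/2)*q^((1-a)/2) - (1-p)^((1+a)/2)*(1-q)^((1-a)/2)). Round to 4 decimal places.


Amari alpha-divergence:
D = (4/(1-alpha^2))*(1 - p^((1+a)/2)*q^((1-a)/2) - (1-p)^((1+a)/2)*(1-q)^((1-a)/2)).
alpha = -3.0, p = 0.15, q = 0.2.
e1 = (1+alpha)/2 = -1.0, e2 = (1-alpha)/2 = 2.0.
t1 = p^e1 * q^e2 = 0.15^-1.0 * 0.2^2.0 = 0.266667.
t2 = (1-p)^e1 * (1-q)^e2 = 0.85^-1.0 * 0.8^2.0 = 0.752941.
4/(1-alpha^2) = -0.5.
D = -0.5*(1 - 0.266667 - 0.752941) = 0.0098

0.0098


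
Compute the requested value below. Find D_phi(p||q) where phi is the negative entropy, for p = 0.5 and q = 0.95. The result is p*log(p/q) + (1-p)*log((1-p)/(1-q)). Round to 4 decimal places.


Bregman divergence with negative entropy generator:
D = p*log(p/q) + (1-p)*log((1-p)/(1-q)).
p = 0.5, q = 0.95.
p*log(p/q) = 0.5*log(0.5/0.95) = -0.320927.
(1-p)*log((1-p)/(1-q)) = 0.5*log(0.5/0.05) = 1.151293.
D = -0.320927 + 1.151293 = 0.8304

0.8304


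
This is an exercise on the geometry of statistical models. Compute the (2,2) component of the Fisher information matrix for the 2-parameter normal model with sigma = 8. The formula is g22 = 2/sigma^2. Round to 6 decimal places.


For the 2-parameter normal family, the Fisher metric has:
  g11 = 1/sigma^2, g22 = 2/sigma^2.
sigma = 8, sigma^2 = 64.
g22 = 0.031250

0.031250


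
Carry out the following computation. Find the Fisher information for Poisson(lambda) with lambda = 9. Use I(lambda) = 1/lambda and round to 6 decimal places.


Fisher information for Poisson: I(lambda) = 1/lambda.
lambda = 9.
I(lambda) = 1/9 = 0.111111

0.111111
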